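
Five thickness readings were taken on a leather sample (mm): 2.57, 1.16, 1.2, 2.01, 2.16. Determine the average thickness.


Sum = 2.57 + 1.16 + 1.2 + 2.01 + 2.16 = 9.10
Average = 9.10 / 5 = 1.82 mm


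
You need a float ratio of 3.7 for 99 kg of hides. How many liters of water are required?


Water = hide weight x target ratio
Water = 99 x 3.7 = 366.3 L


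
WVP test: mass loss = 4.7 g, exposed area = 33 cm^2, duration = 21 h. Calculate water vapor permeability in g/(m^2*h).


67.82 g/(m^2*h)

WVP = mass_loss / (area x time) x 10000
WVP = 4.7 / (33 x 21) x 10000
WVP = 4.7 / 693 x 10000 = 67.82 g/(m^2*h)


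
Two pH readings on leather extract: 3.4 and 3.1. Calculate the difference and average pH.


Difference = 0.3
Average pH = 3.25


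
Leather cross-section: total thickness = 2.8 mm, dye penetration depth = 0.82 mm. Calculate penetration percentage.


29.3%

Penetration% = 0.82 / 2.8 x 100
Penetration = 29.3%


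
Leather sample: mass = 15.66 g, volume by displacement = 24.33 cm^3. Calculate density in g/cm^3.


Density = mass / volume
Density = 15.66 / 24.33 = 0.644 g/cm^3


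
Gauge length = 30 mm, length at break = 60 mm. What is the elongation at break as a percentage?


Extension = 60 - 30 = 30 mm
Elongation = 30 / 30 x 100 = 100.0%


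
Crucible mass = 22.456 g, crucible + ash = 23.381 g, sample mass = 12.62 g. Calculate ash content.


Ash mass = 23.381 - 22.456 = 0.925 g
Ash% = 0.925 / 12.62 x 100 = 7.33%


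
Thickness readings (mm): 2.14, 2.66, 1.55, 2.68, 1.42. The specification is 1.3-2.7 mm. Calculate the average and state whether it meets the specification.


Sum = 10.45
Average = 10.45 / 5 = 2.09 mm
Specification range: 1.3 to 2.7 mm
Within spec: Yes


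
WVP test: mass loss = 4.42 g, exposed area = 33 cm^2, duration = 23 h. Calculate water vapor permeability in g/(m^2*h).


58.23 g/(m^2*h)

WVP = mass_loss / (area x time) x 10000
WVP = 4.42 / (33 x 23) x 10000
WVP = 4.42 / 759 x 10000 = 58.23 g/(m^2*h)


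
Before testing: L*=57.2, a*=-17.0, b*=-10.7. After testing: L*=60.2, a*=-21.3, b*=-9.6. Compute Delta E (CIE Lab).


dL = 60.2 - 57.2 = 3.0
da = -21.3 - (-17.0) = -4.3
db = -9.6 - (-10.7) = 1.1
dE = sqrt((3.0)^2 + (-4.3)^2 + (1.1)^2) = 5.36


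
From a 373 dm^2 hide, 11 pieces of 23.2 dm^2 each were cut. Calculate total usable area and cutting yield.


Usable area = 255.2 dm^2
Yield = 68.4%

Total usable = 11 x 23.2 = 255.2 dm^2
Yield = 255.2 / 373 x 100 = 68.4%


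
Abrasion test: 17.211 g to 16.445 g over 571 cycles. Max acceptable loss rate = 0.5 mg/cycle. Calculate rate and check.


Rate = 1.342 mg/cycle
Passes: No


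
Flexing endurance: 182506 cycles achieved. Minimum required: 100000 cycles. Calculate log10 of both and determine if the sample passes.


Achieved: log10 = 5.26
Required: log10 = 5.00
Passes: Yes

log10(182506) = 5.26
log10(100000) = 5.00
Passes: Yes


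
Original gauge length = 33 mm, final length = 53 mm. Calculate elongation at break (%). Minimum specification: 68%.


Extension = 53 - 33 = 20 mm
Elongation = 20 / 33 x 100 = 60.6%
Minimum required: 68%
Meets specification: No


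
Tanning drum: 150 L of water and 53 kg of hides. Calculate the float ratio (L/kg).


2.8


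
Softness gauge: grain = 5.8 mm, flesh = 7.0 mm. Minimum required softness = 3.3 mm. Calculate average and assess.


Average = (5.8 + 7.0) / 2 = 6.40 mm
Minimum = 3.3 mm
Meets requirement: Yes


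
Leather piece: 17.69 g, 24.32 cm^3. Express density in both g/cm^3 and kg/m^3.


Density = 17.69 / 24.32 = 0.727 g/cm^3
Convert: 0.727 x 1000 = 727 kg/m^3


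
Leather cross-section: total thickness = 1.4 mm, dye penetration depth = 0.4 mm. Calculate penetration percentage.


Penetration% = 0.4 / 1.4 x 100
Penetration = 28.6%


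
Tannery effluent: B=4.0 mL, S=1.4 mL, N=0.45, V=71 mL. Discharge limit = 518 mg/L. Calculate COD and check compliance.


COD = (4.0 - 1.4) x 0.45 x 8000 / 71 = 131.8 mg/L
Limit: 518 mg/L
Compliant: Yes


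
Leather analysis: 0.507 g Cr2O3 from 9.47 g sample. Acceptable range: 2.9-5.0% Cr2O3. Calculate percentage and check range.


Cr2O3% = 0.507 / 9.47 x 100 = 5.35%
Acceptable range: 2.9 to 5.0%
Within range: No


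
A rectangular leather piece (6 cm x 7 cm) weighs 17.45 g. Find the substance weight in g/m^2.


Area = 6 x 7 = 42 cm^2
SW = 17.45 / 42 x 10000 = 4154.8 g/m^2


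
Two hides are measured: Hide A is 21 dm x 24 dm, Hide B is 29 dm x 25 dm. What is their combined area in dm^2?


Hide A area = 21 x 24 = 504 dm^2
Hide B area = 29 x 25 = 725 dm^2
Total = 504 + 725 = 1229 dm^2


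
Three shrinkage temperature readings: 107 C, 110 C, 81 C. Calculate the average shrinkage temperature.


Average = (107 + 110 + 81) / 3
Average = 298 / 3 = 99.3 C


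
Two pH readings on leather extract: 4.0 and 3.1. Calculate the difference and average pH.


Difference = 0.9
Average pH = 3.55


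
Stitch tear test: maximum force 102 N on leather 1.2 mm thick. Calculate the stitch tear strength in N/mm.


85.0 N/mm

Stitch tear strength = force / thickness
STS = 102 / 1.2 = 85.0 N/mm


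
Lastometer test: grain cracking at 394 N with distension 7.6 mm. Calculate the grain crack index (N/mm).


Grain crack index = force / distension
Index = 394 / 7.6 = 51.8 N/mm


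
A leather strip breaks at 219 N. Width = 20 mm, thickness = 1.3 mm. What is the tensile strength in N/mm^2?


8.42 N/mm^2

Cross-sectional area = 20 x 1.3 = 26.0 mm^2
Tensile strength = 219 / 26.0 = 8.42 N/mm^2


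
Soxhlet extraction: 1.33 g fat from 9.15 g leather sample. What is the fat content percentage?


Fat content = 1.33 / 9.15 x 100
Fat = 14.5%


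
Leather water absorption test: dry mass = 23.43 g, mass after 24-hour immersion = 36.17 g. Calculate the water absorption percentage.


54.4%


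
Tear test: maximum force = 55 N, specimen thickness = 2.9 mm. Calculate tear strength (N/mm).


19.0 N/mm

Tear strength = force / thickness
Tear = 55 / 2.9 = 19.0 N/mm


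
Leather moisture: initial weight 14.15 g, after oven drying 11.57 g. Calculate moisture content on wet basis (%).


Moisture = 14.15 - 11.57 = 2.58 g
MC = 2.58 / 14.15 x 100 = 18.2%


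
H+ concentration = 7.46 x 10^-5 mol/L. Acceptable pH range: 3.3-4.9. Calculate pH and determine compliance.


pH = -log10(7.46 x 10^-5) = 4.13
Range: 3.3 to 4.9
Compliant: Yes


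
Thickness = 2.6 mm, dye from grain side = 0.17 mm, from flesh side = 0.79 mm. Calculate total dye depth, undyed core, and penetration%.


Total dyed = 0.96 mm
Undyed core = 1.64 mm
Penetration = 36.9%


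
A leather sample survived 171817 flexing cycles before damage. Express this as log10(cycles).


5.24

log10(171817) = 5.24


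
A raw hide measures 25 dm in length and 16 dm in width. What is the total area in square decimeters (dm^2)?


Area = length x width
Area = 25 x 16 = 400 dm^2


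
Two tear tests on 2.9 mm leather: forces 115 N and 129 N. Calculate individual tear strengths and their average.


Tear 1 = 115 / 2.9 = 39.7 N/mm
Tear 2 = 129 / 2.9 = 44.5 N/mm
Average = (39.7 + 44.5) / 2 = 42.1 N/mm


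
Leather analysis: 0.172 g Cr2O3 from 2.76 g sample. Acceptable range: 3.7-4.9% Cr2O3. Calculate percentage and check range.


Cr2O3% = 0.172 / 2.76 x 100 = 6.23%
Acceptable range: 3.7 to 4.9%
Within range: No


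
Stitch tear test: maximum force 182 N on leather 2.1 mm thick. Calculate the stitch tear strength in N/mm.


Stitch tear strength = force / thickness
STS = 182 / 2.1 = 86.7 N/mm


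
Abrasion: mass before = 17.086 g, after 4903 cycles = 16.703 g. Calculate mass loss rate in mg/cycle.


0.078 mg/cycle

Mass loss = 17.086 - 16.703 = 0.383 g
Rate = 0.383 / 4903 x 1000 = 0.078 mg/cycle


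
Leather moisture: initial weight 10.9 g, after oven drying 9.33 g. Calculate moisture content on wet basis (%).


Moisture = 10.9 - 9.33 = 1.57 g
MC = 1.57 / 10.9 x 100 = 14.4%


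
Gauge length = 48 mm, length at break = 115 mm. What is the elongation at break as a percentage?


139.6%


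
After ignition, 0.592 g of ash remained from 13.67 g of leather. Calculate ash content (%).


Ash% = 0.592 / 13.67 x 100
Ash% = 4.33%


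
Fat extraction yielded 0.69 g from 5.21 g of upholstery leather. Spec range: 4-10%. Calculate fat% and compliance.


Fat% = 0.69 / 5.21 x 100 = 13.2%
Spec range: 4-10%
Compliant: No


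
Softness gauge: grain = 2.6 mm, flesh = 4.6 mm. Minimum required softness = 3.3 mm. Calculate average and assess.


Average softness = 3.60 mm
Meets requirement: Yes

Average = (2.6 + 4.6) / 2 = 3.60 mm
Minimum = 3.3 mm
Meets requirement: Yes


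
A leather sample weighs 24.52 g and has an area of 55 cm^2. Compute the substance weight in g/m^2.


Substance weight = mass / area x 10000
SW = 24.52 / 55 x 10000
SW = 4458.2 g/m^2


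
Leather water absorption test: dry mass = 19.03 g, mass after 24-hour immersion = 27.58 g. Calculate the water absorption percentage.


44.9%


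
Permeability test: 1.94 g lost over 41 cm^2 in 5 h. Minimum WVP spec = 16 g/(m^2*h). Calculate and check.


WVP = 1.94 / (41 x 5) x 10000 = 94.63 g/(m^2*h)
Minimum: 16 g/(m^2*h)
Meets spec: Yes


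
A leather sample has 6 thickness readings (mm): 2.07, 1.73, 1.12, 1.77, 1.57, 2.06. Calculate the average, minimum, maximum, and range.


Sum = 10.32
Average = 10.32 / 6 = 1.72 mm
Minimum = 1.12 mm
Maximum = 2.07 mm
Range = 2.07 - 1.12 = 0.95 mm


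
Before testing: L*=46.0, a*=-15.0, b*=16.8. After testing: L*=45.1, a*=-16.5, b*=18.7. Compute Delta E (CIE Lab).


Delta E = 2.58


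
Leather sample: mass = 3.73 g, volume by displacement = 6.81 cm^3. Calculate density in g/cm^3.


Density = mass / volume
Density = 3.73 / 6.81 = 0.548 g/cm^3


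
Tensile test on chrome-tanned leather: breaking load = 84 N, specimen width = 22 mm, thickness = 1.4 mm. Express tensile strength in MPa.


Cross-section = 22 x 1.4 = 30.8 mm^2
TS = 84 / 30.8 = 2.73 MPa
(1 N/mm^2 = 1 MPa)


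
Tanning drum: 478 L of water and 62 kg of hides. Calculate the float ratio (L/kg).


7.7


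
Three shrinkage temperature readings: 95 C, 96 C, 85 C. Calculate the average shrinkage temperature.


Average = (95 + 96 + 85) / 3
Average = 276 / 3 = 92.0 C


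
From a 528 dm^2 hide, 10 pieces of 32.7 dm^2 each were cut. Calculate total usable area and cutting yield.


Total usable = 10 x 32.7 = 327.0 dm^2
Yield = 327.0 / 528 x 100 = 61.9%


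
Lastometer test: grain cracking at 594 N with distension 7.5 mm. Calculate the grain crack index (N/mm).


79.2 N/mm


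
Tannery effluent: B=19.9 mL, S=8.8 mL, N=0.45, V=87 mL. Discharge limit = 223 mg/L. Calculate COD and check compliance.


COD = 459.3 mg/L
Compliant: No


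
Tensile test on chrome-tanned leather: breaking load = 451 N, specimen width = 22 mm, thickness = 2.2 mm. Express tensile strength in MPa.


9.32 MPa


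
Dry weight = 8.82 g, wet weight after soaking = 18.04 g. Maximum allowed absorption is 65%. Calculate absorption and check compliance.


Absorption = 104.5%
Compliant: No


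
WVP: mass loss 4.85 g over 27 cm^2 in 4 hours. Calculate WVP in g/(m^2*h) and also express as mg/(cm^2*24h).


WVP = 449.07 g/(m^2*h)
Daily rate = 1077.78 mg/(cm^2*24h)


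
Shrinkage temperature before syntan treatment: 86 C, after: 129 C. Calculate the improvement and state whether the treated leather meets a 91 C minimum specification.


Improvement = 129 - 86 = 43 C
Spec check: 129 C >= 91 C? Yes


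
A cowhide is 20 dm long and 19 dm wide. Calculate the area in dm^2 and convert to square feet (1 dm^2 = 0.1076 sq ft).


Area = 20 x 19 = 380 dm^2
Conversion: 380 x 0.1076 = 40.89 sq ft


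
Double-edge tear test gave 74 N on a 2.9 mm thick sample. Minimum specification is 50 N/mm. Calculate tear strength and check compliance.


Tear strength = 74 / 2.9 = 25.5 N/mm
Required minimum = 50 N/mm
Compliant: No


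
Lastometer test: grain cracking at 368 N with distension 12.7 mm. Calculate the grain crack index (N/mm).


29.0 N/mm


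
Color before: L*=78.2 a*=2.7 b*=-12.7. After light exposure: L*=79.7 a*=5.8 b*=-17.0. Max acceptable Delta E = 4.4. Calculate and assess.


dL = 1.5, da = 3.1, db = -4.3
dE = sqrt((1.5)^2 + (3.1)^2 + (-4.3)^2) = 5.51
Max = 4.4
Passes: No


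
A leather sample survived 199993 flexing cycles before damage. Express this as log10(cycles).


5.30

log10(199993) = 5.30


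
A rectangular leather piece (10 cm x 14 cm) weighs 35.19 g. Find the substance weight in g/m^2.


Area = 10 x 14 = 140 cm^2
SW = 35.19 / 140 x 10000 = 2513.6 g/m^2


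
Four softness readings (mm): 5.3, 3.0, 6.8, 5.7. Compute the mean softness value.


Sum = 5.3 + 3.0 + 6.8 + 5.7
Mean = 20.8 / 4 = 5.20 mm


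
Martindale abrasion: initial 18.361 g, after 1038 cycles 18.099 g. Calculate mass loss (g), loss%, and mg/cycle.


Loss = 18.361 - 18.099 = 0.262 g
Loss% = 0.262 / 18.361 x 100 = 1.43%
Rate = 0.262 / 1038 x 1000 = 0.252 mg/cycle


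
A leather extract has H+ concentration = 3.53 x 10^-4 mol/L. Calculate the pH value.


pH = 3.45

pH = -log10[H+]
pH = -log10(3.53 x 10^-4) = 3.45


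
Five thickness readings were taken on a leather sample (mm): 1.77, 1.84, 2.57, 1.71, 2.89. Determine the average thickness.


Sum = 1.77 + 1.84 + 2.57 + 1.71 + 2.89 = 10.78
Average = 10.78 / 5 = 2.16 mm


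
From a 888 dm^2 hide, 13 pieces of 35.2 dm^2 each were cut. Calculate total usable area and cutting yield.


Total usable = 13 x 35.2 = 457.6 dm^2
Yield = 457.6 / 888 x 100 = 51.5%


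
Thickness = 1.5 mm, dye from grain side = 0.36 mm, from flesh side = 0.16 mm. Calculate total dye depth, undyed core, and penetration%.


Total dyed = 0.52 mm
Undyed core = 0.98 mm
Penetration = 34.7%


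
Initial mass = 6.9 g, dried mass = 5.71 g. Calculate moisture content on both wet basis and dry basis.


Wet basis = 17.2%
Dry basis = 20.8%

Moisture lost = 6.9 - 5.71 = 1.19 g
Wet basis MC = 1.19 / 6.9 x 100 = 17.2%
Dry basis MC = 1.19 / 5.71 x 100 = 20.8%


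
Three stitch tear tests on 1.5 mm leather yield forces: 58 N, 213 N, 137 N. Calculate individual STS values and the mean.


STS1 = 58 / 1.5 = 38.7 N/mm
STS2 = 213 / 1.5 = 142.0 N/mm
STS3 = 137 / 1.5 = 91.3 N/mm
Mean = (38.7 + 142.0 + 91.3) / 3 = 90.7 N/mm


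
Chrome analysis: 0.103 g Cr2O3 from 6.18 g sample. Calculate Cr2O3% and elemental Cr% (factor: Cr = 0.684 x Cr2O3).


Cr2O3 = 1.67%
Cr = 1.14%


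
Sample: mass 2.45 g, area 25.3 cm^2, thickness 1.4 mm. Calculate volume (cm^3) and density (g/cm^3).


Volume = 3.542 cm^3
Density = 0.692 g/cm^3

Thickness in cm = 1.4 / 10 = 0.14 cm
Volume = 25.3 x 0.14 = 3.542 cm^3
Density = 2.45 / 3.542 = 0.692 g/cm^3


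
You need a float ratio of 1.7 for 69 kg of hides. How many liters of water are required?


Water = hide weight x target ratio
Water = 69 x 1.7 = 117.3 L


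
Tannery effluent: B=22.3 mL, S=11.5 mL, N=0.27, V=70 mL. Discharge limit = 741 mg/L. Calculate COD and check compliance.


COD = 333.3 mg/L
Compliant: Yes


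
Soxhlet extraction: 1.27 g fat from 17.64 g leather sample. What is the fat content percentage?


Fat content = 1.27 / 17.64 x 100
Fat = 7.2%


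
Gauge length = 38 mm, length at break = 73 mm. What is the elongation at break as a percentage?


92.1%


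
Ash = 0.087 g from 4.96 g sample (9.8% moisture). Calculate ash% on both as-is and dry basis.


As-is ash = 1.75%
Dry-basis ash = 1.94%


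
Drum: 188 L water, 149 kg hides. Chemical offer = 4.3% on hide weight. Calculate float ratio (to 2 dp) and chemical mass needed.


Float ratio = 188 / 149 = 1.26
Chemical = 149 x 4.3 / 100 = 6.407 kg


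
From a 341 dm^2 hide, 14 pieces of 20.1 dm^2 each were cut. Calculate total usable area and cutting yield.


Usable area = 281.4 dm^2
Yield = 82.5%

Total usable = 14 x 20.1 = 281.4 dm^2
Yield = 281.4 / 341 x 100 = 82.5%


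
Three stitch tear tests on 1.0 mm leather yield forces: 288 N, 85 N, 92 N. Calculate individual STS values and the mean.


STS1 = 288 / 1.0 = 288.0 N/mm
STS2 = 85 / 1.0 = 85.0 N/mm
STS3 = 92 / 1.0 = 92.0 N/mm
Mean = (288.0 + 85.0 + 92.0) / 3 = 155.0 N/mm


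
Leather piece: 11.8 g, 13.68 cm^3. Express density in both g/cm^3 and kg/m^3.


Density = 11.8 / 13.68 = 0.863 g/cm^3
Convert: 0.863 x 1000 = 863 kg/m^3


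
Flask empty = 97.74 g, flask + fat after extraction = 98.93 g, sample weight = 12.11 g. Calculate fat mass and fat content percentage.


Fat mass = 1.19 g
Fat content = 9.8%

Fat mass = 98.93 - 97.74 = 1.19 g
Fat% = 1.19 / 12.11 x 100 = 9.8%


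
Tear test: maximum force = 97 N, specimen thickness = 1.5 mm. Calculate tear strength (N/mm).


64.7 N/mm

Tear strength = force / thickness
Tear = 97 / 1.5 = 64.7 N/mm


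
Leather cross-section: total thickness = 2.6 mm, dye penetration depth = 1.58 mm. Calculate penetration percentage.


60.8%

Penetration% = 1.58 / 2.6 x 100
Penetration = 60.8%


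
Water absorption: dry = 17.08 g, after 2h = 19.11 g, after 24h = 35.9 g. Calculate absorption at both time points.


2h absorption = 11.9%
24h absorption = 110.2%

WA (2h) = (19.11 - 17.08) / 17.08 x 100 = 11.9%
WA (24h) = (35.9 - 17.08) / 17.08 x 100 = 110.2%


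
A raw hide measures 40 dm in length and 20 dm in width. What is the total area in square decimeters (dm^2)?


800 dm^2

Area = length x width
Area = 40 x 20 = 800 dm^2


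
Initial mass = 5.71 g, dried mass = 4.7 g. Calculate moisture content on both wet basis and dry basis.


Wet basis = 17.7%
Dry basis = 21.5%

Moisture lost = 5.71 - 4.7 = 1.01 g
Wet basis MC = 1.01 / 5.71 x 100 = 17.7%
Dry basis MC = 1.01 / 4.7 x 100 = 21.5%


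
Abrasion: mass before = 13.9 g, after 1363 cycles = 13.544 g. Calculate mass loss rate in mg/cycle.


Mass loss = 13.9 - 13.544 = 0.356 g
Rate = 0.356 / 1363 x 1000 = 0.261 mg/cycle


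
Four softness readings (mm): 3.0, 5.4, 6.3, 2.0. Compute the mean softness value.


Sum = 3.0 + 5.4 + 6.3 + 2.0
Mean = 16.7 / 4 = 4.18 mm


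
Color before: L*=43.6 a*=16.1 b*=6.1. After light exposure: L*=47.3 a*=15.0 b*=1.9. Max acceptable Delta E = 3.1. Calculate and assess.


dL = 3.7, da = -1.1, db = -4.2
dE = sqrt((3.7)^2 + (-1.1)^2 + (-4.2)^2) = 5.70
Max = 3.1
Passes: No


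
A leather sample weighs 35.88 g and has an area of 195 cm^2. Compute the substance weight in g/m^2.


Substance weight = mass / area x 10000
SW = 35.88 / 195 x 10000
SW = 1840.0 g/m^2


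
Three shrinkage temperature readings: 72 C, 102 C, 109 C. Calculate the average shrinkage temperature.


Average = (72 + 102 + 109) / 3
Average = 283 / 3 = 94.3 C


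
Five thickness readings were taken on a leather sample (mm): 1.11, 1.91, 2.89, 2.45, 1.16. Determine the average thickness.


1.90 mm

Sum = 1.11 + 1.91 + 2.89 + 2.45 + 1.16 = 9.52
Average = 9.52 / 5 = 1.90 mm


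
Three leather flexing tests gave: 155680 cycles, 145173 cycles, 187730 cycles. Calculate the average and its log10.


Average = 162861 cycles
log10 = 5.21


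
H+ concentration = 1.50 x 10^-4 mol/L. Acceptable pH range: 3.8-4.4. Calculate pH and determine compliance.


pH = -log10(1.50 x 10^-4) = 3.82
Range: 3.8 to 4.4
Compliant: Yes


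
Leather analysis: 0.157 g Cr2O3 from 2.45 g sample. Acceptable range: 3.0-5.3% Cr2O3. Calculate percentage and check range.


Cr2O3 = 6.41%
Within range: No

Cr2O3% = 0.157 / 2.45 x 100 = 6.41%
Acceptable range: 3.0 to 5.3%
Within range: No


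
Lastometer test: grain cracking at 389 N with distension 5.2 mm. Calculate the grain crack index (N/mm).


Grain crack index = force / distension
Index = 389 / 5.2 = 74.8 N/mm


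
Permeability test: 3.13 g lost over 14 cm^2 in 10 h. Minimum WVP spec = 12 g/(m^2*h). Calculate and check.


WVP = 3.13 / (14 x 10) x 10000 = 223.57 g/(m^2*h)
Minimum: 12 g/(m^2*h)
Meets spec: Yes


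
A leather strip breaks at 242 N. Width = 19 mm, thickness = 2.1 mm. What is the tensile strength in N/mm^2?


6.07 N/mm^2

Cross-sectional area = 19 x 2.1 = 39.9 mm^2
Tensile strength = 242 / 39.9 = 6.07 N/mm^2


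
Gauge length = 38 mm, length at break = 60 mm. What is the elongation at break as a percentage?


Extension = 60 - 38 = 22 mm
Elongation = 22 / 38 x 100 = 57.9%


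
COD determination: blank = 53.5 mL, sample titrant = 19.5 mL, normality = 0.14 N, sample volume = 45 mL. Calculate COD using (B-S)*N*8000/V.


COD = (53.5 - 19.5) x 0.14 x 8000 / 45
COD = 34.0 x 0.14 x 8000 / 45
COD = 846.2 mg/L


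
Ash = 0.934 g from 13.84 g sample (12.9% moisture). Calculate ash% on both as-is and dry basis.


As-is ash% = 0.934 / 13.84 x 100 = 6.75%
Dry mass = 13.84 x (100 - 12.9) / 100 = 12.05464 g
Dry-basis ash% = 0.934 / 12.05464 x 100 = 7.75%


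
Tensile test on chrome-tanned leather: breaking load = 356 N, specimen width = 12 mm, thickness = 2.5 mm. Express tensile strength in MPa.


11.87 MPa


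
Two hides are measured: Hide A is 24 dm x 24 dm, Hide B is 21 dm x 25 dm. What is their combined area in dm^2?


1101 dm^2

Hide A area = 24 x 24 = 576 dm^2
Hide B area = 21 x 25 = 525 dm^2
Total = 576 + 525 = 1101 dm^2


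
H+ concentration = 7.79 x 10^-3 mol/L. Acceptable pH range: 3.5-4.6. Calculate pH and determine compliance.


pH = 2.11
Compliant: No

pH = -log10(7.79 x 10^-3) = 2.11
Range: 3.5 to 4.6
Compliant: No


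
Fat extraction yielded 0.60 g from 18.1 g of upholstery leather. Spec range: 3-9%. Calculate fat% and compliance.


Fat content = 3.3%
Compliant: Yes

Fat% = 0.60 / 18.1 x 100 = 3.3%
Spec range: 3-9%
Compliant: Yes


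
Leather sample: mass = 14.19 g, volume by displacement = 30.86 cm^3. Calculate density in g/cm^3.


Density = mass / volume
Density = 14.19 / 30.86 = 0.460 g/cm^3


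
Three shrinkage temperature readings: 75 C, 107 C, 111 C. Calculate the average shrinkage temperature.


Average = (75 + 107 + 111) / 3
Average = 293 / 3 = 97.7 C


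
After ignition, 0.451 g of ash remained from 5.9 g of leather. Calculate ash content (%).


7.64%

Ash% = 0.451 / 5.9 x 100
Ash% = 7.64%


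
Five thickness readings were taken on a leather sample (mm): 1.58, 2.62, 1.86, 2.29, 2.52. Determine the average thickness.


Sum = 1.58 + 2.62 + 1.86 + 2.29 + 2.52 = 10.87
Average = 10.87 / 5 = 2.17 mm


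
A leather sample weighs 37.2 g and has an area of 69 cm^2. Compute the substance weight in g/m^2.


5391.3 g/m^2

Substance weight = mass / area x 10000
SW = 37.2 / 69 x 10000
SW = 5391.3 g/m^2


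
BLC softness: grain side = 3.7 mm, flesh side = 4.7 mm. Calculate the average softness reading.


4.20 mm


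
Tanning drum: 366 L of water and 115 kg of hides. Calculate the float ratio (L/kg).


3.2

Float ratio = water / hide weight
Ratio = 366 / 115 = 3.2


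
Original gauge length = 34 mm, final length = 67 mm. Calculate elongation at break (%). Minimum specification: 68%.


Extension = 67 - 34 = 33 mm
Elongation = 33 / 34 x 100 = 97.1%
Minimum required: 68%
Meets specification: Yes


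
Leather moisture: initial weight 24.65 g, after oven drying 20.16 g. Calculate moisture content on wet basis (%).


18.2%


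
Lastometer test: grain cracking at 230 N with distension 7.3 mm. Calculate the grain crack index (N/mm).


31.5 N/mm

Grain crack index = force / distension
Index = 230 / 7.3 = 31.5 N/mm


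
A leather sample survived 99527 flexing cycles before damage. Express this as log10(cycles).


log10(99527) = 5.00


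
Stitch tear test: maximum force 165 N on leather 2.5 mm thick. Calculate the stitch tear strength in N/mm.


Stitch tear strength = force / thickness
STS = 165 / 2.5 = 66.0 N/mm


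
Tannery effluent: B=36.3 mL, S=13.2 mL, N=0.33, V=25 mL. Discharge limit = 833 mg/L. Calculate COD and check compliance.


COD = (36.3 - 13.2) x 0.33 x 8000 / 25 = 2439.4 mg/L
Limit: 833 mg/L
Compliant: No


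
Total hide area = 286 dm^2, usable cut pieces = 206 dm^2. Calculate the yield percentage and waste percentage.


Yield = 72.0%
Waste = 28.0%


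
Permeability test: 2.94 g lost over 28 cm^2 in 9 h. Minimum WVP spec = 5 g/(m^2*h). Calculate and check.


WVP = 2.94 / (28 x 9) x 10000 = 116.67 g/(m^2*h)
Minimum: 5 g/(m^2*h)
Meets spec: Yes


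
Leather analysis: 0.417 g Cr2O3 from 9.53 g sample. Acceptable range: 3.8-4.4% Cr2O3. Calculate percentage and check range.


Cr2O3% = 0.417 / 9.53 x 100 = 4.38%
Acceptable range: 3.8 to 4.4%
Within range: Yes


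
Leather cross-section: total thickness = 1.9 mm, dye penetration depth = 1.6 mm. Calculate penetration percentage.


Penetration% = 1.6 / 1.9 x 100
Penetration = 84.2%


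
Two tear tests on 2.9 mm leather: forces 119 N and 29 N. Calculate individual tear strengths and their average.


Tear 1 = 119 / 2.9 = 41.0 N/mm
Tear 2 = 29 / 2.9 = 10.0 N/mm
Average = (41.0 + 10.0) / 2 = 25.5 N/mm


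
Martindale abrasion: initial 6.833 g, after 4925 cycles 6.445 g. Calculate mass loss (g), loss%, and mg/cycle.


Mass loss = 0.388 g
Loss = 5.68%
Rate = 0.079 mg/cycle

Loss = 6.833 - 6.445 = 0.388 g
Loss% = 0.388 / 6.833 x 100 = 5.68%
Rate = 0.388 / 4925 x 1000 = 0.079 mg/cycle


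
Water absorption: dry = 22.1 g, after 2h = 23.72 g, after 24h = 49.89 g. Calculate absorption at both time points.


2h absorption = 7.3%
24h absorption = 125.7%

WA (2h) = (23.72 - 22.1) / 22.1 x 100 = 7.3%
WA (24h) = (49.89 - 22.1) / 22.1 x 100 = 125.7%


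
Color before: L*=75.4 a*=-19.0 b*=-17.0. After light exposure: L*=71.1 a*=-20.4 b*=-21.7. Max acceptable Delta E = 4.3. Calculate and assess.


Delta E = 6.52
Passes: No


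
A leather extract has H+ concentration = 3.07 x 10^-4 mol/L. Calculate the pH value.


pH = 3.51

pH = -log10[H+]
pH = -log10(3.07 x 10^-4) = 3.51


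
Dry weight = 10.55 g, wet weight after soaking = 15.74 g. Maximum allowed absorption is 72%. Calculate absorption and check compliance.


Absorption = 49.2%
Compliant: Yes

WA = (15.74 - 10.55) / 10.55 x 100 = 49.2%
Maximum allowed: 72%
Compliant: Yes


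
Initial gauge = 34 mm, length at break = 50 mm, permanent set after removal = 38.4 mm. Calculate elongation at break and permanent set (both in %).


Elongation at break = 47.1%
Permanent set = 12.9%

Elongation at break = (50 - 34) / 34 x 100 = 47.1%
Permanent set = (38.4 - 34) / 34 x 100 = 12.9%


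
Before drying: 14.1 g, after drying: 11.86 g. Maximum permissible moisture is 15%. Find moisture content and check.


Moisture content = 15.9%
Acceptable: No


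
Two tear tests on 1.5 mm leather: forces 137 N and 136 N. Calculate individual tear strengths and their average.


Tear 1 = 91.3 N/mm
Tear 2 = 90.7 N/mm
Average = 91.0 N/mm


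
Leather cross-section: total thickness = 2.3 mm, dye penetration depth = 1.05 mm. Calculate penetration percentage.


Penetration% = 1.05 / 2.3 x 100
Penetration = 45.7%


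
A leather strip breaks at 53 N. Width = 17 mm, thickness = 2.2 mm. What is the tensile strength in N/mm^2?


1.42 N/mm^2


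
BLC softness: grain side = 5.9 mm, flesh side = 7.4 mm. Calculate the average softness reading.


Average = (5.9 + 7.4) / 2
Average = 6.65 mm


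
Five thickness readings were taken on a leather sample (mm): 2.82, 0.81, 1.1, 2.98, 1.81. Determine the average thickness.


1.90 mm

Sum = 2.82 + 0.81 + 1.1 + 2.98 + 1.81 = 9.52
Average = 9.52 / 5 = 1.90 mm


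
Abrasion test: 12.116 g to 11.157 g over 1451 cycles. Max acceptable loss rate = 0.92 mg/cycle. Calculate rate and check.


Rate = 0.661 mg/cycle
Passes: Yes

Loss = 12.116 - 11.157 = 0.959 g
Rate = 0.959 g / 1451 cycles x 1000 = 0.661 mg/cycle
Max = 0.92 mg/cycle
Passes: Yes


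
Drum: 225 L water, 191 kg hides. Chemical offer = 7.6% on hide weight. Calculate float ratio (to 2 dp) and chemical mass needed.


Float ratio = 1.18
Chemical needed = 14.516 kg

Float ratio = 225 / 191 = 1.18
Chemical = 191 x 7.6 / 100 = 14.516 kg


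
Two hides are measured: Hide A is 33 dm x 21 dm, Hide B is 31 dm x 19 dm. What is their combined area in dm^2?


Hide A area = 33 x 21 = 693 dm^2
Hide B area = 31 x 19 = 589 dm^2
Total = 693 + 589 = 1282 dm^2


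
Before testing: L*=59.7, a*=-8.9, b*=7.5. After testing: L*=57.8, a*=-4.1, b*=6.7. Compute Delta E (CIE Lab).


Delta E = 5.22

dL = 57.8 - 59.7 = -1.9
da = -4.1 - (-8.9) = 4.8
db = 6.7 - 7.5 = -0.8
dE = sqrt((-1.9)^2 + (4.8)^2 + (-0.8)^2) = 5.22


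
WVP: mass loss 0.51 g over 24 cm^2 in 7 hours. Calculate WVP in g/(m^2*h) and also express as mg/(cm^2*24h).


WVP = 0.51 / (24 x 7) x 10000 = 30.36 g/(m^2*h)
Mass loss in mg = 0.51 x 1000 = 510 mg
Per cm^2 per 24h in mg: 510 x 24 / (24 x 7) = 12240 / 168 = 72.86 mg/(cm^2*24h)


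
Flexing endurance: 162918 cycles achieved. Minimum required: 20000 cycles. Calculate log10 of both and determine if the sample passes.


Achieved: log10 = 5.21
Required: log10 = 4.30
Passes: Yes


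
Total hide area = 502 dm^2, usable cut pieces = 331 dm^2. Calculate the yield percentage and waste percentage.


Yield = 331 / 502 x 100 = 65.9%
Waste = 502 - 331 = 171 dm^2
Waste% = 100 - 65.9 = 34.1%


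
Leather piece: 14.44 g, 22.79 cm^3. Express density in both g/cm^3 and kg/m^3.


Density = 14.44 / 22.79 = 0.634 g/cm^3
Convert: 0.634 x 1000 = 634 kg/m^3


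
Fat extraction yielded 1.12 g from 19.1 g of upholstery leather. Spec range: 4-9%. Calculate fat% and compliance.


Fat% = 1.12 / 19.1 x 100 = 5.9%
Spec range: 4-9%
Compliant: Yes


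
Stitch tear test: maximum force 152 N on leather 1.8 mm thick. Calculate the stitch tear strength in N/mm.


Stitch tear strength = force / thickness
STS = 152 / 1.8 = 84.4 N/mm


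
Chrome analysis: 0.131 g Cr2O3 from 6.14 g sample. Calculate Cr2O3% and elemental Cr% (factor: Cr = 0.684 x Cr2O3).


Cr2O3 = 2.13%
Cr = 1.46%

Cr2O3% = 0.131 / 6.14 x 100 = 2.13%
Cr% = 2.13 x 0.684 = 1.46%


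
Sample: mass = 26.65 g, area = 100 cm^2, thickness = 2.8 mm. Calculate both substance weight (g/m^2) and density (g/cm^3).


SW = 26.65 / 100 x 10000 = 2665.0 g/m^2
Volume = 100 x 2.8 / 10 = 28.00 cm^3
Density = 26.65 / 28.00 = 0.952 g/cm^3


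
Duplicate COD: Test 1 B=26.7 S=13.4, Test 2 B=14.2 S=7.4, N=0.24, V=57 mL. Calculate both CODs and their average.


COD1 = 448.0 mg/L
COD2 = 229.1 mg/L
Average = 338.6 mg/L


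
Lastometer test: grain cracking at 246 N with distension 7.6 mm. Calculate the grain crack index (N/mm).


32.4 N/mm


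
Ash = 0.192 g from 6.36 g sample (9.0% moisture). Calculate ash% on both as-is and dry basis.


As-is ash% = 0.192 / 6.36 x 100 = 3.02%
Dry mass = 6.36 x (100 - 9.0) / 100 = 5.7876 g
Dry-basis ash% = 0.192 / 5.7876 x 100 = 3.32%


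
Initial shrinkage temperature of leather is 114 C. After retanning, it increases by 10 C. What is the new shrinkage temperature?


New Ts = 114 + 10 = 124 C


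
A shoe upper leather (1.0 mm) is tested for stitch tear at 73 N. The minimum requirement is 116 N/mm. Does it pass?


STS = 73.0 N/mm
Passes: No


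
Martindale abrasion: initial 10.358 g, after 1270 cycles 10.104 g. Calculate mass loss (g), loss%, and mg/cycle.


Mass loss = 0.254 g
Loss = 2.45%
Rate = 0.200 mg/cycle

Loss = 10.358 - 10.104 = 0.254 g
Loss% = 0.254 / 10.358 x 100 = 2.45%
Rate = 0.254 / 1270 x 1000 = 0.200 mg/cycle


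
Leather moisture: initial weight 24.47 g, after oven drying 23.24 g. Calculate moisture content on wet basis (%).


Moisture = 24.47 - 23.24 = 1.23 g
MC = 1.23 / 24.47 x 100 = 5.0%


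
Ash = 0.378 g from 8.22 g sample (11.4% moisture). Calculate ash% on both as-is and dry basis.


As-is ash% = 0.378 / 8.22 x 100 = 4.60%
Dry mass = 8.22 x (100 - 11.4) / 100 = 7.28292 g
Dry-basis ash% = 0.378 / 7.28292 x 100 = 5.19%


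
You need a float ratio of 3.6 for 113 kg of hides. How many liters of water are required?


406.8 L


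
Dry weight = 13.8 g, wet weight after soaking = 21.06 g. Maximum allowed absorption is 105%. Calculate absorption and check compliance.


WA = (21.06 - 13.8) / 13.8 x 100 = 52.6%
Maximum allowed: 105%
Compliant: Yes


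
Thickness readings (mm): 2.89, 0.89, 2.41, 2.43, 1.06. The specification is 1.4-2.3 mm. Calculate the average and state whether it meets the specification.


Average = 1.94 mm
Within specification: Yes

Sum = 9.68
Average = 9.68 / 5 = 1.94 mm
Specification range: 1.4 to 2.3 mm
Within spec: Yes


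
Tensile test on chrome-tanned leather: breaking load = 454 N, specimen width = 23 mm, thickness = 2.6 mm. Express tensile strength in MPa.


7.59 MPa

Cross-section = 23 x 2.6 = 59.8 mm^2
TS = 454 / 59.8 = 7.59 MPa
(1 N/mm^2 = 1 MPa)


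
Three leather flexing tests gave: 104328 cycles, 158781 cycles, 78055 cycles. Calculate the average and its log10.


Average = 113721 cycles
log10 = 5.06

Average = (104328 + 158781 + 78055) / 3 = 113721 cycles
log10(113721) = 5.06


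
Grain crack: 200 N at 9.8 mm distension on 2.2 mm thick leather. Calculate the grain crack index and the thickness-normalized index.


Crack index = 20.4 N/mm
Normalized index = 9.3 N/mm per mm

Crack index = 200 / 9.8 = 20.4 N/mm
Normalized = 20.4 / 2.2 = 9.3 N/mm per mm


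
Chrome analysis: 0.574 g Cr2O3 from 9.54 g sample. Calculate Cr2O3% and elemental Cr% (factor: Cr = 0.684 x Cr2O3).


Cr2O3% = 0.574 / 9.54 x 100 = 6.02%
Cr% = 6.02 x 0.684 = 4.12%


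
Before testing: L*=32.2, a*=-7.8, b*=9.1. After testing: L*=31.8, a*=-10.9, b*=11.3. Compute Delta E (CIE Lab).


Delta E = 3.82


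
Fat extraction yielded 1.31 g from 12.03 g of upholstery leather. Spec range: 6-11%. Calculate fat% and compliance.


Fat% = 1.31 / 12.03 x 100 = 10.9%
Spec range: 6-11%
Compliant: Yes


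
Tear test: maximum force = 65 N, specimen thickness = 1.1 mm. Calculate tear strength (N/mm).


Tear strength = force / thickness
Tear = 65 / 1.1 = 59.1 N/mm


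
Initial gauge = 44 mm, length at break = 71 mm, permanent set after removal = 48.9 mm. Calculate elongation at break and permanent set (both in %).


Elongation at break = (71 - 44) / 44 x 100 = 61.4%
Permanent set = (48.9 - 44) / 44 x 100 = 11.1%


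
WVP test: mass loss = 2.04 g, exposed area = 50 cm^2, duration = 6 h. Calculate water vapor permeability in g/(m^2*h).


WVP = mass_loss / (area x time) x 10000
WVP = 2.04 / (50 x 6) x 10000
WVP = 2.04 / 300 x 10000 = 68.00 g/(m^2*h)


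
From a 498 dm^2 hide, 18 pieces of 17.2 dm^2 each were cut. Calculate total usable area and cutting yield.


Usable area = 309.6 dm^2
Yield = 62.2%

Total usable = 18 x 17.2 = 309.6 dm^2
Yield = 309.6 / 498 x 100 = 62.2%


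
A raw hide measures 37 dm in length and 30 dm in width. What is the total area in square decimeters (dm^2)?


Area = length x width
Area = 37 x 30 = 1110 dm^2


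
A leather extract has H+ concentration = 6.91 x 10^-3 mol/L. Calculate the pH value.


pH = -log10[H+]
pH = -log10(6.91 x 10^-3) = 2.16


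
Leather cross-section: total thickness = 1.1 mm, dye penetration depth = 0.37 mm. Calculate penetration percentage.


33.6%

Penetration% = 0.37 / 1.1 x 100
Penetration = 33.6%


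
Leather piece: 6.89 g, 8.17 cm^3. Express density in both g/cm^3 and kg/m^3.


0.843 g/cm^3
843 kg/m^3


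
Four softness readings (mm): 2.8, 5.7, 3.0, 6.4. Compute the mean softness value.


Sum = 2.8 + 5.7 + 3.0 + 6.4
Mean = 17.9 / 4 = 4.48 mm


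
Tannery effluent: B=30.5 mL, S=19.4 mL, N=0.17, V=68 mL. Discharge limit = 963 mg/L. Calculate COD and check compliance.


COD = (30.5 - 19.4) x 0.17 x 8000 / 68 = 222.0 mg/L
Limit: 963 mg/L
Compliant: Yes


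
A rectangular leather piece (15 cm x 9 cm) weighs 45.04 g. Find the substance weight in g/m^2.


3336.3 g/m^2


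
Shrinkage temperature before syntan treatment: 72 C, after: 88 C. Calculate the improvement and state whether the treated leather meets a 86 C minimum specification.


Improvement = 16 C
Meets 86 C spec: Yes

Improvement = 88 - 72 = 16 C
Spec check: 88 C >= 86 C? Yes


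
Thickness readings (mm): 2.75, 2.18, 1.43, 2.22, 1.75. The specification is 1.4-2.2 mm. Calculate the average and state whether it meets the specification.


Sum = 10.33
Average = 10.33 / 5 = 2.07 mm
Specification range: 1.4 to 2.2 mm
Within spec: Yes


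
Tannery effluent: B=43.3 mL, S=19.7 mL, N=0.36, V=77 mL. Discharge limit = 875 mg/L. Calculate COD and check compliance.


COD = (43.3 - 19.7) x 0.36 x 8000 / 77 = 882.7 mg/L
Limit: 875 mg/L
Compliant: No


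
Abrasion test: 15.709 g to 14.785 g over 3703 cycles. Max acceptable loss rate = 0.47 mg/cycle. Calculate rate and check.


Rate = 0.250 mg/cycle
Passes: Yes

Loss = 15.709 - 14.785 = 0.924 g
Rate = 0.924 g / 3703 cycles x 1000 = 0.250 mg/cycle
Max = 0.47 mg/cycle
Passes: Yes


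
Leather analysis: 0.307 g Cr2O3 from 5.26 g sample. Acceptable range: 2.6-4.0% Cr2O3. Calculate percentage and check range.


Cr2O3 = 5.84%
Within range: No

Cr2O3% = 0.307 / 5.26 x 100 = 5.84%
Acceptable range: 2.6 to 4.0%
Within range: No


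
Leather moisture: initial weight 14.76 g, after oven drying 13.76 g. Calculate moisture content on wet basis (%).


Moisture = 14.76 - 13.76 = 1.00 g
MC = 1.00 / 14.76 x 100 = 6.8%


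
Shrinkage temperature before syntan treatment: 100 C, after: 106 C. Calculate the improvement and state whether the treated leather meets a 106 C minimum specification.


Improvement = 6 C
Meets 106 C spec: Yes


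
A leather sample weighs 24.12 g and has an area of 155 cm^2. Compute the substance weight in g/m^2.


1556.1 g/m^2

Substance weight = mass / area x 10000
SW = 24.12 / 155 x 10000
SW = 1556.1 g/m^2


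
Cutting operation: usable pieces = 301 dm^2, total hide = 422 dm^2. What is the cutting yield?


71.3%


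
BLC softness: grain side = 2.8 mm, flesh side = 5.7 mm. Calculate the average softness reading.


4.25 mm

Average = (2.8 + 5.7) / 2
Average = 4.25 mm


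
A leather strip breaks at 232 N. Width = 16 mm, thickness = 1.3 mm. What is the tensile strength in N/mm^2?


11.15 N/mm^2

Cross-sectional area = 16 x 1.3 = 20.8 mm^2
Tensile strength = 232 / 20.8 = 11.15 N/mm^2


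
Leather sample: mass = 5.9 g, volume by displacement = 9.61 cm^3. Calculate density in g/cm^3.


Density = mass / volume
Density = 5.9 / 9.61 = 0.614 g/cm^3


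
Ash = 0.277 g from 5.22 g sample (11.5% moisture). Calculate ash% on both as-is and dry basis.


As-is ash% = 0.277 / 5.22 x 100 = 5.31%
Dry mass = 5.22 x (100 - 11.5) / 100 = 4.6197 g
Dry-basis ash% = 0.277 / 4.6197 x 100 = 6.00%


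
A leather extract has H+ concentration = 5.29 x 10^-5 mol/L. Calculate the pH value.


pH = -log10[H+]
pH = -log10(5.29 x 10^-5) = 4.28


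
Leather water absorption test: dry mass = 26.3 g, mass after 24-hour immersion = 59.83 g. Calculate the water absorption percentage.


127.5%

Water absorbed = 59.83 - 26.3 = 33.53 g
WA% = 33.53 / 26.3 x 100 = 127.5%


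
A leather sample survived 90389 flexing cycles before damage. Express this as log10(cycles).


log10(90389) = 4.96


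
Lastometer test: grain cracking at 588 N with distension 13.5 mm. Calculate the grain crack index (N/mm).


43.6 N/mm


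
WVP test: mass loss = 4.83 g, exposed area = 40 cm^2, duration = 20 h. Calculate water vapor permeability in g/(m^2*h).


60.38 g/(m^2*h)


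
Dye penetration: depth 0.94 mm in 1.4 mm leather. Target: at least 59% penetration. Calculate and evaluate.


Penetration = 0.94 / 1.4 x 100 = 67.1%
Target: 59%
Meets target: Yes


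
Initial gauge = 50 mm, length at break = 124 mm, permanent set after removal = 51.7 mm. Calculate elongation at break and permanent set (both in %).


Elongation at break = 148.0%
Permanent set = 3.4%
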